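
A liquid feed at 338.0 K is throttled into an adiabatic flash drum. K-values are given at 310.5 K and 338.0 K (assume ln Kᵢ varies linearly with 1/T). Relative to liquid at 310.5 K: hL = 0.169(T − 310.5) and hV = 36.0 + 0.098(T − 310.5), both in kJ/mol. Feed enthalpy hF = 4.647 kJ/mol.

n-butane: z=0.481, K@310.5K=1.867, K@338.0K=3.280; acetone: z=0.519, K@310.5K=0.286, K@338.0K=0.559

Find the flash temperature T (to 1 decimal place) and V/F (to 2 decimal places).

Adiabatic flash: solve Rachford–Rice at each trial T, then check hF = ψ·hV(T) + (1−ψ)·hL(T).
  T = 310.5 K: K = (1.867, 0.286), RR gives ψ = 0.075, H_out = 2.702 kJ/mol
  T = 338.0 K: K = (3.280, 0.559), RR gives ψ = 0.863, H_out = 34.033 kJ/mol
  T = 324.2 K: K = (2.502, 0.405), RR gives ψ = 0.463, H_out = 18.530 kJ/mol
  T = 317.4 K: K = (2.170, 0.342), RR gives ψ = 0.288, H_out = 11.380 kJ/mol
  T = 313.9 K: K = (2.012, 0.313), RR gives ψ = 0.187, H_out = 7.269 kJ/mol
  T = 312.2 K: K = (1.939, 0.299), RR gives ψ = 0.133, H_out = 5.074 kJ/mol
Linear interpolation between T = 310.5 (H_out = 2.702) and T = 312.2 (H_out = 5.074) on hF = 4.647 gives T ≈ 311.9 K, at which ψ = 0.12.

T = 311.9 K, V/F = 0.12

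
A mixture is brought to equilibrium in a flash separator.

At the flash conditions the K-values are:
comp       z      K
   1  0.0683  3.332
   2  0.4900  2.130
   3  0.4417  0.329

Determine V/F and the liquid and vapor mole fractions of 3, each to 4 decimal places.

V/F = 0.4761, x_3 = 0.6490, y_3 = 0.2135

Rachford–Rice: g(V/F) = Σ zᵢ(Kᵢ−1)/(1+V/F(Kᵢ−1)) = 0.
Check two-phase: ΣzᵢKᵢ = 1.4166 > 1 and Σzᵢ/Kᵢ = 1.5931 > 1, so g(0) = 0.4166 > 0 and g(1) = -0.5931 < 0.
Newton iteration, V/F⁰ = 0.51:
  V/F = 0.5100: g = -0.02655, g' = -0.7889 → V/F = 0.4763
  V/F = 0.4763: g = -0.00021, g' = -0.7774 → V/F = 0.4761
Converged at V/F = 0.4761.
Compositions from xᵢ = zᵢ/(1+V/F(Kᵢ−1)), yᵢ = Kᵢxᵢ:
  1: x = 0.0324, y = 0.1078
  2: x = 0.3186, y = 0.6786
  3: x = 0.6490, y = 0.2135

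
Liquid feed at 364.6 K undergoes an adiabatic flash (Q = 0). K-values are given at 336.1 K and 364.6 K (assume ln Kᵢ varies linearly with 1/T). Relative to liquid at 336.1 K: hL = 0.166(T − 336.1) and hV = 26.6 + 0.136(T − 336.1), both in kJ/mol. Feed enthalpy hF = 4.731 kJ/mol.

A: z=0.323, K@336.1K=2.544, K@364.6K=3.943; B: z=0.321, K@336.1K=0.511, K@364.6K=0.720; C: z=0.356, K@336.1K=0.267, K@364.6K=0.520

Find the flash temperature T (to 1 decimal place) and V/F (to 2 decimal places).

T = 340.2 K, V/F = 0.15

Adiabatic flash: solve Rachford–Rice at each trial T, then check hF = ψ·hV(T) + (1−ψ)·hL(T).
  T = 336.1 K: K = (2.544, 0.511, 0.267), RR gives ψ = 0.084, H_out = 2.225 kJ/mol
  T = 364.6 K: K = (3.943, 0.720, 0.520), RR gives ψ = 0.592, H_out = 19.981 kJ/mol
  T = 350.4 K: K = (3.198, 0.611, 0.378), RR gives ψ = 0.317, H_out = 10.680 kJ/mol
  T = 343.2 K: K = (2.857, 0.560, 0.319), RR gives ψ = 0.202, H_out = 6.498 kJ/mol
  T = 339.6 K: K = (2.695, 0.535, 0.292), RR gives ψ = 0.143, H_out = 4.371 kJ/mol
  T = 341.4 K: K = (2.775, 0.547, 0.305), RR gives ψ = 0.173, H_out = 5.442 kJ/mol
Linear interpolation between T = 339.6 (H_out = 4.371) and T = 341.4 (H_out = 5.442) on hF = 4.731 gives T ≈ 340.2 K, at which ψ = 0.15.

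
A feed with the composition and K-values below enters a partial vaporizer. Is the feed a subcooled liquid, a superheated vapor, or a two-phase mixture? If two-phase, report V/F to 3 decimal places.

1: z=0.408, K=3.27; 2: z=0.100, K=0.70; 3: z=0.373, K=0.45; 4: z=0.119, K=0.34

ΣzᵢKᵢ = 1.612; Σzᵢ/Kᵢ = 1.447.
Both exceed 1, so a two-phase solution exists.
Let ψ = V/F and solve Σ zᵢ(Kᵢ−1)/(1+ψ(Kᵢ−1)) = 0.
Newton iteration, ψ⁰ = 0.35:
  ψ = 0.350: g = 0.1264, g' = -0.925 → ψ = 0.487
  ψ = 0.487: g = 0.0091, g' = -0.810 → ψ = 0.498
Converged at ψ = 0.498.

two-phase, V/F = 0.498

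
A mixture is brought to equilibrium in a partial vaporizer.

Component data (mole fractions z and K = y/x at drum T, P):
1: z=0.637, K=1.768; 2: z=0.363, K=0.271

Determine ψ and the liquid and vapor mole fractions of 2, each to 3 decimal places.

ψ = 0.401, x_2 = 0.513, y_2 = 0.139

Binary case is linear: z₁(K₁−1)(1+ψ(K₂−1)) + z₂(K₂−1)(1+ψ(K₁−1)) = 0
⇒ ψ = [z₁(K₁−1)+z₂(K₂−1)] / [−(K₁−1)(K₂−1)] = 0.2246/0.5599 = 0.401
Compositions from xᵢ = zᵢ/(1+ψ(Kᵢ−1)), yᵢ = Kᵢxᵢ:
  1: x = 0.487, y = 0.861
  2: x = 0.513, y = 0.139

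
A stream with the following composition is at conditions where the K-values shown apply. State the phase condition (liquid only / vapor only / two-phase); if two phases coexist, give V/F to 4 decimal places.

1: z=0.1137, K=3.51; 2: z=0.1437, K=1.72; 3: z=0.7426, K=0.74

ΣzᵢKᵢ = 1.1958; Σzᵢ/Kᵢ = 1.1195.
Both exceed 1, so a two-phase solution exists.
Rachford–Rice: g(ψ) = Σ zᵢ(Kᵢ−1)/(1+ψ(Kᵢ−1)) = 0.
Newton iteration, ψ⁰ = 0.65:
  ψ = 0.6500: g = -0.05341, g' = -0.2107 → ψ = 0.3965
  ψ = 0.3965: g = 0.00825, g' = -0.2874 → ψ = 0.4252
  ψ = 0.4252: g = 0.00019, g' = -0.2747 → ψ = 0.4259
Converged at ψ = 0.4259.

two-phase, V/F = 0.4259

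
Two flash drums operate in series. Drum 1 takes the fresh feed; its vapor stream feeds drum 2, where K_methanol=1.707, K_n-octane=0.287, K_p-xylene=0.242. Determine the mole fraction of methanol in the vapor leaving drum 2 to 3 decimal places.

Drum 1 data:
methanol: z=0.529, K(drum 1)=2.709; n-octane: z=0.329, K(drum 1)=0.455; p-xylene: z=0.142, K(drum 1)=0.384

y_methanol (drum 2) = 0.865

Drum 1:
Rachford–Rice: g(ψ₁) = Σ zᵢ(Kᵢ−1)/(1+ψ₁(Kᵢ−1)) = 0.
Check two-phase: ΣzᵢKᵢ = 1.637 > 1 and Σzᵢ/Kᵢ = 1.288 > 1, so g(0) = 0.637 > 0 and g(1) = -0.288 < 0.
Iterate (Newton) starting at ψ₁ = 0.5:
  ψ₁ = 0.500: g = 0.1146, g' = -0.746 → ψ₁ = 0.654
  ψ₁ = 0.654: g = 0.0021, g' = -0.732 → ψ₁ = 0.656
Converged at ψ₁ = 0.656.
Drum-1 compositions:
  methanol: x = 0.249, y = 0.675
  n-octane: x = 0.512, y = 0.233
  p-xylene: x = 0.238, y = 0.092
Drum-2 feed = drum-1 vapor: z₂ = (0.6754, 0.2331, 0.0915).
Drum 2:
Let ψ₂ = V/F and solve Σ zᵢ(Kᵢ−1)/(1+ψ₂(Kᵢ−1)) = 0.
Check two-phase: ΣzᵢKᵢ = 1.242 > 1 and Σzᵢ/Kᵢ = 1.586 > 1, so g(0) = 0.242 > 0 and g(1) = -0.586 < 0.
Iterate (Newton) starting at ψ₂ = 0.5:
  ψ₂ = 0.500: g = -0.0172, g' = -0.607 → ψ₂ = 0.472
  ψ₂ = 0.472: g = -0.0003, g' = -0.586 → ψ₂ = 0.471
Converged at ψ₂ = 0.471.
  methanol: x = 0.507, y = 0.865
  n-octane: x = 0.351, y = 0.101
  p-xylene: x = 0.142, y = 0.034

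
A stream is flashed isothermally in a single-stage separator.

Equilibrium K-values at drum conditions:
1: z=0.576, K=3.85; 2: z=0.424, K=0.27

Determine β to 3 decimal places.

Material balance + equilibrium reduce to Σ zᵢ(Kᵢ−1)/(1+β(Kᵢ−1)) = 0.
Check two-phase: ΣzᵢKᵢ = 2.332 > 1 and Σzᵢ/Kᵢ = 1.720 > 1, so g(0) = 1.332 > 0 and g(1) = -0.720 < 0.
Newton iteration, β⁰ = 0.5:
  β = 0.500: g = 0.1895, g' = -1.356 → β = 0.640
Converged at β = 0.640.

β = 0.640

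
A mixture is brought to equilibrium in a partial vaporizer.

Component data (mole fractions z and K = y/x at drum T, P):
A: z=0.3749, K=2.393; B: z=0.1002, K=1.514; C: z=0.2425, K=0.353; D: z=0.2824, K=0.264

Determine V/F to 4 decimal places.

Rachford–Rice: g(V/F) = Σ zᵢ(Kᵢ−1)/(1+V/F(Kᵢ−1)) = 0.
Check two-phase: ΣzᵢKᵢ = 1.2090 > 1 and Σzᵢ/Kᵢ = 1.9795 > 1, so g(0) = 0.2090 > 0 and g(1) = -0.9795 < 0.
Iterate (Newton) starting at V/F = 0.5:
  V/F = 0.5000: g = -0.21199, g' = -0.8743 → V/F = 0.2575
  V/F = 0.2575: g = -0.01489, g' = -0.7937 → V/F = 0.2388
Converged at V/F = 0.2388.

V/F = 0.2388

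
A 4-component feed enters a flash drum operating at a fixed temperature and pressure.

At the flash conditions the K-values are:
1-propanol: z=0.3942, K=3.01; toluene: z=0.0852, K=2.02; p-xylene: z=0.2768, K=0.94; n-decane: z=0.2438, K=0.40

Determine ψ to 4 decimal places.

Material balance + equilibrium reduce to Σ zᵢ(Kᵢ−1)/(1+ψ(Kᵢ−1)) = 0.
g(0) = ΣzᵢKᵢ − 1 = 0.7164 and g(1) = 1 − Σzᵢ/Kᵢ = -0.0771, so a root lies in (0, 1).
Newton iteration, ψ⁰ = 0.65:
  ψ = 0.6500: g = 0.13870, g' = -0.5684 → ψ = 0.8940
  ψ = 0.8940: g = -0.00435, g' = -0.6373 → ψ = 0.8872
Converged at ψ = 0.8872.

ψ = 0.8872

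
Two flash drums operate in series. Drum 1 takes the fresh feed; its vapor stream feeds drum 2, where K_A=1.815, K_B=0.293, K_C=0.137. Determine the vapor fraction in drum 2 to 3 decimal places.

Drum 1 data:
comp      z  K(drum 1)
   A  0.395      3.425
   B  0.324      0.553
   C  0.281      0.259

Drum 1:
Newton iteration, ψ₁⁰ = 0.5:
  ψ₁ = 0.500: g = -0.0843, g' = -0.971 → ψ₁ = 0.413
  ψ₁ = 0.413: g = 0.0008, g' = -0.997 → ψ₁ = 0.414
Converged at ψ₁ = 0.414.
Drum-1 compositions:
  A: x = 0.197, y = 0.675
  B: x = 0.398, y = 0.220
  C: x = 0.405, y = 0.105
Drum-2 feed = drum-1 vapor: z₂ = (0.6752, 0.2198, 0.1050).
Drum 2:
Material balance + equilibrium reduce to Σ zᵢ(Kᵢ−1)/(1+ψ₂(Kᵢ−1)) = 0.
Feasibility: ΣzᵢKᵢ = 1.304, Σzᵢ/Kᵢ = 1.889 — both > 1, two phases present.
Iterate (Newton) starting at ψ₂ = 0.64:
  ψ₂ = 0.640: g = -0.1246, g' = -0.950 → ψ₂ = 0.509
  ψ₂ = 0.509: g = -0.0154, g' = -0.741 → ψ₂ = 0.488
Converged at ψ₂ = 0.488.
  A: x = 0.483, y = 0.877
  B: x = 0.336, y = 0.098
  C: x = 0.181, y = 0.025

V/F (drum 2) = 0.488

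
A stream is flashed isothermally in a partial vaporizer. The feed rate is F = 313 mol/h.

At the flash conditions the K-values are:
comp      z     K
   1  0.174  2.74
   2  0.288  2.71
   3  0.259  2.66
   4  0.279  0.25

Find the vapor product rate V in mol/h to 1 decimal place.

Material balance + equilibrium reduce to Σ zᵢ(Kᵢ−1)/(1+ψ(Kᵢ−1)) = 0.
Feasibility: ΣzᵢKᵢ = 2.016, Σzᵢ/Kᵢ = 1.383 — both > 1, two phases present.
Newton iteration, ψ⁰ = 0.5:
  ψ = 0.500: g = 0.3275, g' = -1.010 → ψ = 0.824
  ψ = 0.824: g = -0.0377, g' = -1.438 → ψ = 0.798
  ψ = 0.798: g = -0.0012, g' = -1.349 → ψ = 0.797
Converged at ψ = 0.797.
Then V = ψ·F = 0.7971·313 = 249.5 mol/h and L = F − V = 63.5 mol/h.

V = 249.5 mol/h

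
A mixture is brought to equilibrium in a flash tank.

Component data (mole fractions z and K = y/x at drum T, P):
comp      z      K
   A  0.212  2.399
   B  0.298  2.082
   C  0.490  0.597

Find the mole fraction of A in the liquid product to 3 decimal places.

Rachford–Rice: g(V/F) = Σ zᵢ(Kᵢ−1)/(1+V/F(Kᵢ−1)) = 0.
g(0) = ΣzᵢKᵢ − 1 = 0.422 and g(1) = 1 − Σzᵢ/Kᵢ = -0.052, so a root lies in (0, 1).
Iterate (Newton) starting at V/F = 0.52:
  V/F = 0.520: g = 0.1282, g' = -0.409 → V/F = 0.833
  V/F = 0.833: g = 0.0092, g' = -0.365 → V/F = 0.858
Converged at V/F = 0.858.
Compositions from xᵢ = zᵢ/(1+V/F(Kᵢ−1)), yᵢ = Kᵢxᵢ:
  A: x = 0.096, y = 0.231
  B: x = 0.154, y = 0.322
  C: x = 0.749, y = 0.447

x_A = 0.096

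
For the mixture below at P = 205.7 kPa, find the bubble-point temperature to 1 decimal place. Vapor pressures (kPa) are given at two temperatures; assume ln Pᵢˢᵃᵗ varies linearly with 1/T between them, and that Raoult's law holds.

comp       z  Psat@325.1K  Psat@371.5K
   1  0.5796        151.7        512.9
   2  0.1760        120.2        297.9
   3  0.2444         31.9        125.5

Bubble-point temperature: ΣzᵢPᵢˢᵃᵗ(T) = P. Interpolate ln Pᵢˢᵃᵗ = aᵢ + bᵢ/T.
  T = 325.1 K: ΣzᵢPᵢˢᵃᵗ = 116.88 kPa
  T = 371.5 K: ΣzᵢPᵢˢᵃᵗ = 380.38 kPa
  T = 348.3 K: ΣzᵢPᵢˢᵃᵗ = 218.88 kPa
  T = 336.7 K: ΣzᵢPᵢˢᵃᵗ = 161.59 kPa
  T = 342.5 K: ΣzᵢPᵢˢᵃᵗ = 188.52 kPa
  T = 345.4 K: ΣzᵢPᵢˢᵃᵗ = 203.26 kPa
Interpolating between 345.4 K and 348.3 K gives T ≈ 345.9 K.

T = 345.9 K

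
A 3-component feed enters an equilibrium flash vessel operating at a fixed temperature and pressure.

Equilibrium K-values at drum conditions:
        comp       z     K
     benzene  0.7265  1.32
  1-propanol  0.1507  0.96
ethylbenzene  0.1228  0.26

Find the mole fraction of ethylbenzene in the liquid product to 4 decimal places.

Rachford–Rice: g(V/F) = Σ zᵢ(Kᵢ−1)/(1+V/F(Kᵢ−1)) = 0.
g(0) = ΣzᵢKᵢ − 1 = 0.1356 and g(1) = 1 − Σzᵢ/Kᵢ = -0.1797, so a root lies in (0, 1).
Newton–Raphson from V/F = 0.62:
  V/F = 0.6200: g = 0.01990, g' = -0.2816 → V/F = 0.6907
  V/F = 0.6907: g = -0.00167, g' = -0.3315 → V/F = 0.6856
Converged at V/F = 0.6856.
Compositions from xᵢ = zᵢ/(1+V/F(Kᵢ−1)), yᵢ = Kᵢxᵢ:
  benzene: x = 0.5958, y = 0.7864
  1-propanol: x = 0.1549, y = 0.1488
  ethylbenzene: x = 0.2493, y = 0.0648

x_ethylbenzene = 0.2493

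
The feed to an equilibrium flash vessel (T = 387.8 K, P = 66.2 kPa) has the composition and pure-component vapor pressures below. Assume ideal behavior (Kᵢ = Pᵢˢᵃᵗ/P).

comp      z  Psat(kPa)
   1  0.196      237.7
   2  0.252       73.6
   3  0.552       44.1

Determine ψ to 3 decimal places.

Raoult's law: Kᵢ = Pᵢˢᵃᵗ/P = Pᵢˢᵃᵗ/66.2.
  K_1 = 237.7/66.2 = 3.59063, K_2 = 73.6/66.2 = 1.11178, K_3 = 44.1/66.2 = 0.66616
Let ψ = V/F and solve Σ zᵢ(Kᵢ−1)/(1+ψ(Kᵢ−1)) = 0.
g(0) = ΣzᵢKᵢ − 1 = 0.352 and g(1) = 1 − Σzᵢ/Kᵢ = -0.110, so a root lies in (0, 1).
Newton–Raphson from ψ = 0.5:
  ψ = 0.500: g = 0.0267, g' = -0.341 → ψ = 0.578
  ψ = 0.578: g = 0.0014, g' = -0.308 → ψ = 0.583
Converged at ψ = 0.583.

ψ = 0.583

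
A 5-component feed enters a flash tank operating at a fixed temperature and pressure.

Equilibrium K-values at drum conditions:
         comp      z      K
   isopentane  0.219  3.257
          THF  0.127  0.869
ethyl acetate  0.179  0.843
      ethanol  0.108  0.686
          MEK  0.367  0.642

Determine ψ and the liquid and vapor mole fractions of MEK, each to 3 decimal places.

Let ψ = V/F and solve Σ zᵢ(Kᵢ−1)/(1+ψ(Kᵢ−1)) = 0.
Check two-phase: ΣzᵢKᵢ = 1.284 > 1 and Σzᵢ/Kᵢ = 1.155 > 1, so g(0) = 0.284 > 0 and g(1) = -0.155 < 0.
Iterate (Newton) starting at ψ = 0.4:
  ψ = 0.400: g = 0.0201, g' = -0.394 → ψ = 0.451
  ψ = 0.451: g = 0.0008, g' = -0.363 → ψ = 0.453
Converged at ψ = 0.453.
Compositions from xᵢ = zᵢ/(1+ψ(Kᵢ−1)), yᵢ = Kᵢxᵢ:
  isopentane: x = 0.108, y = 0.353
  THF: x = 0.135, y = 0.117
  ethyl acetate: x = 0.193, y = 0.162
  ethanol: x = 0.126, y = 0.086
  MEK: x = 0.438, y = 0.281

ψ = 0.453, x_MEK = 0.438, y_MEK = 0.281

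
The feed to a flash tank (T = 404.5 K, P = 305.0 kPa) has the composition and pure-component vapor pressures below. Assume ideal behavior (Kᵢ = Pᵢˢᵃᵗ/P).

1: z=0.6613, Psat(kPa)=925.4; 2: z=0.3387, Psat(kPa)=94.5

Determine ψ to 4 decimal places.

ψ = 0.7917

Raoult's law: Kᵢ = Pᵢˢᵃᵗ/P = Pᵢˢᵃᵗ/305.0.
  K_1 = 925.4/305.0 = 3.034098, K_2 = 94.5/305.0 = 0.309836
Material balance + equilibrium reduce to Σ zᵢ(Kᵢ−1)/(1+ψ(Kᵢ−1)) = 0.
Check two-phase: ΣzᵢKᵢ = 2.1114 > 1 and Σzᵢ/Kᵢ = 1.3111 > 1, so g(0) = 1.1114 > 0 and g(1) = -0.3111 < 0.
Newton–Raphson from ψ = 0.5:
  ψ = 0.5000: g = 0.30996, g' = -1.0487 → ψ = 0.7956
  ψ = 0.7956: g = -0.00465, g' = -1.1926 → ψ = 0.7917
Converged at ψ = 0.7917.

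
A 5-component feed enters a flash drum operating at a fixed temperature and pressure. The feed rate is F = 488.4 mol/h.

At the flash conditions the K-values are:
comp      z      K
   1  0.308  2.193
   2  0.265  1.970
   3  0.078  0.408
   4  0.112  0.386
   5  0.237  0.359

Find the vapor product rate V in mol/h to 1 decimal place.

Let ψ = V/F and solve Σ zᵢ(Kᵢ−1)/(1+ψ(Kᵢ−1)) = 0.
Check two-phase: ΣzᵢKᵢ = 1.358 > 1 and Σzᵢ/Kᵢ = 1.416 > 1, so g(0) = 0.358 > 0 and g(1) = -0.416 < 0.
Newton–Raphson from ψ = 0.45:
  ψ = 0.450: g = 0.0466, g' = -0.630 → ψ = 0.524
  ψ = 0.524: g = -0.0005, g' = -0.646 → ψ = 0.523
Converged at ψ = 0.523.
Then V = ψ·F = 0.5231·488.4 = 255.5 mol/h and L = F − V = 232.9 mol/h.

V = 255.5 mol/h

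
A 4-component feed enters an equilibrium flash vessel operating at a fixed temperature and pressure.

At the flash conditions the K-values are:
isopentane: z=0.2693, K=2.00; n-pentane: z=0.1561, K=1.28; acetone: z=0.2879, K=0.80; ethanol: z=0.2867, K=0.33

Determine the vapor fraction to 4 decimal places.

Rachford–Rice: g(ψ) = Σ zᵢ(Kᵢ−1)/(1+ψ(Kᵢ−1)) = 0.
Check two-phase: ΣzᵢKᵢ = 1.0633 > 1 and Σzᵢ/Kᵢ = 1.4853 > 1, so g(0) = 0.0633 > 0 and g(1) = -0.4853 < 0.
Newton–Raphson from ψ = 0.66:
  ψ = 0.6600: g = -0.21159, g' = -0.5354 → ψ = 0.2648
  ψ = 0.2648: g = -0.04070, g' = -0.3820 → ψ = 0.1582
  ψ = 0.1582: g = 0.00003, g' = -0.3853 → ψ = 0.1583
Converged at ψ = 0.1583.

ψ = 0.1583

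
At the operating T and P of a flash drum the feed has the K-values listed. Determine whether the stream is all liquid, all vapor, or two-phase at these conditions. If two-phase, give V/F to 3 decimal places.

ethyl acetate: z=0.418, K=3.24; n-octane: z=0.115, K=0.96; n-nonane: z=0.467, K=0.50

ΣzᵢKᵢ = 1.698; Σzᵢ/Kᵢ = 1.183.
Both exceed 1, so a two-phase solution exists.
Newton iteration, ψ⁰ = 0.57:
  ψ = 0.570: g = 0.0800, g' = -0.633 → ψ = 0.696
  ψ = 0.696: g = 0.0029, g' = -0.595 → ψ = 0.701
Converged at ψ = 0.701.

two-phase, V/F = 0.701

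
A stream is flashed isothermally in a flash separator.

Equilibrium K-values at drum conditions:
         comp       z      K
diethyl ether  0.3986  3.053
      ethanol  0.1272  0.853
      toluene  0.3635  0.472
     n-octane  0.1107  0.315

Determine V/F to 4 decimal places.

Rachford–Rice: g(V/F) = Σ zᵢ(Kᵢ−1)/(1+V/F(Kᵢ−1)) = 0.
Check two-phase: ΣzᵢKᵢ = 1.5319 > 1 and Σzᵢ/Kᵢ = 1.4012 > 1, so g(0) = 0.5319 > 0 and g(1) = -0.4012 < 0.
Iterate (Newton) starting at V/F = 0.5:
  V/F = 0.5000: g = 0.00753, g' = -0.7195 → V/F = 0.5105
Converged at V/F = 0.5105.

V/F = 0.5105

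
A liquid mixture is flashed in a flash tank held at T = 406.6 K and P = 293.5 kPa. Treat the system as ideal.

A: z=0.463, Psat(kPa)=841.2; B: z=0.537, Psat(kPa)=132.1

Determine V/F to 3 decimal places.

V/F = 0.554

Raoult's law: Kᵢ = Pᵢˢᵃᵗ/P = Pᵢˢᵃᵗ/293.5.
  K_A = 841.2/293.5 = 2.86610, K_B = 132.1/293.5 = 0.45009
Material balance + equilibrium reduce to Σ zᵢ(Kᵢ−1)/(1+V/F(Kᵢ−1)) = 0.
g(0) = ΣzᵢKᵢ − 1 = 0.569 and g(1) = 1 − Σzᵢ/Kᵢ = -0.355, so a root lies in (0, 1).
Binary case is linear: z₁(K₁−1)(1+V/F(K₂−1)) + z₂(K₂−1)(1+V/F(K₁−1)) = 0
⇒ V/F = [z₁(K₁−1)+z₂(K₂−1)] / [−(K₁−1)(K₂−1)] = 0.5687/1.0262 = 0.554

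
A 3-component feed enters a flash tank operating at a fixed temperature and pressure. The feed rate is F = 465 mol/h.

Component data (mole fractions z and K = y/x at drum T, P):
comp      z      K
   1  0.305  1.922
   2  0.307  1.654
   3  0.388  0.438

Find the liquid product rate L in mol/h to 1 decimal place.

L = 189.8 mol/h

Let ψ = V/F and solve Σ zᵢ(Kᵢ−1)/(1+ψ(Kᵢ−1)) = 0.
g(0) = ΣzᵢKᵢ − 1 = 0.264 and g(1) = 1 − Σzᵢ/Kᵢ = -0.230, so a root lies in (0, 1).
Newton iteration, ψ⁰ = 0.5:
  ψ = 0.500: g = 0.0405, g' = -0.433 → ψ = 0.594
  ψ = 0.594: g = -0.0008, g' = -0.452 → ψ = 0.592
Converged at ψ = 0.592.
Then V = ψ·F = 0.5917·465 = 275.2 mol/h and L = F − V = 189.8 mol/h.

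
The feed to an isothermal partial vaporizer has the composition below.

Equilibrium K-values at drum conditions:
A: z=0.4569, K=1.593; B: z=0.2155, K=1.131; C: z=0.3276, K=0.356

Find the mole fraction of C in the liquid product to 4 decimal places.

Iterate (Newton) starting at β = 0.5:
  β = 0.5000: g = -0.07570, g' = -0.3944 → β = 0.3081
  β = 0.3081: g = -0.00697, g' = -0.3297 → β = 0.2869
  β = 0.2869: g = -0.00005, g' = -0.3252 → β = 0.2868
Converged at β = 0.2868.
Compositions from xᵢ = zᵢ/(1+β(Kᵢ−1)), yᵢ = Kᵢxᵢ:
  A: x = 0.3905, y = 0.6220
  B: x = 0.2077, y = 0.2349
  C: x = 0.4018, y = 0.1430

x_C = 0.4018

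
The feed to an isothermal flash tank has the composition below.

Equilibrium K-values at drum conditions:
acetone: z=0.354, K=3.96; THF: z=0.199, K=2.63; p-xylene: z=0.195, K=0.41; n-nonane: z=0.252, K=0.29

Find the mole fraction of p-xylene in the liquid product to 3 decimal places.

x_p-xylene = 0.315

Material balance + equilibrium reduce to Σ zᵢ(Kᵢ−1)/(1+V/F(Kᵢ−1)) = 0.
Feasibility: ΣzᵢKᵢ = 2.078, Σzᵢ/Kᵢ = 1.510 — both > 1, two phases present.
Newton–Raphson from V/F = 0.5:
  V/F = 0.500: g = 0.1606, g' = -1.107 → V/F = 0.645
  V/F = 0.645: g = 0.0023, g' = -1.101 → V/F = 0.647
Converged at V/F = 0.647.
Compositions from xᵢ = zᵢ/(1+V/F(Kᵢ−1)), yᵢ = Kᵢxᵢ:
  acetone: x = 0.121, y = 0.481
  THF: x = 0.097, y = 0.255
  p-xylene: x = 0.315, y = 0.129
  n-nonane: x = 0.466, y = 0.135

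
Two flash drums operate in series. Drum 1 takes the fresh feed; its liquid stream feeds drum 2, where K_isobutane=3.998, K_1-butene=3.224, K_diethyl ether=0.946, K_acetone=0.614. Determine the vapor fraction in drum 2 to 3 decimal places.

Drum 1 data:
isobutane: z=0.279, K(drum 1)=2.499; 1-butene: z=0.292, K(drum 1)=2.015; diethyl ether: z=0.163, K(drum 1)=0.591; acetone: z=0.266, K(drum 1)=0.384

Drum 1:
Material balance + equilibrium reduce to Σ zᵢ(Kᵢ−1)/(1+ψ₁(Kᵢ−1)) = 0.
Check two-phase: ΣzᵢKᵢ = 1.484 > 1 and Σzᵢ/Kᵢ = 1.225 > 1, so g(0) = 0.484 > 0 and g(1) = -0.225 < 0.
Newton–Raphson from ψ₁ = 0.5:
  ψ₁ = 0.500: g = 0.1151, g' = -0.591 → ψ₁ = 0.695
  ψ₁ = 0.695: g = -0.0008, g' = -0.616 → ψ₁ = 0.693
Converged at ψ₁ = 0.693.
Drum-1 compositions:
  isobutane: x = 0.137, y = 0.342
  1-butene: x = 0.171, y = 0.345
  diethyl ether: x = 0.228, y = 0.134
  acetone: x = 0.464, y = 0.178
Drum-2 feed = drum-1 liquid: z₂ = (0.1368, 0.1714, 0.2275, 0.4643).
Drum 2:
Rachford–Rice: g(ψ₂) = Σ zᵢ(Kᵢ−1)/(1+ψ₂(Kᵢ−1)) = 0.
Check two-phase: ΣzᵢKᵢ = 1.600 > 1 and Σzᵢ/Kᵢ = 1.084 > 1, so g(0) = 0.600 > 0 and g(1) = -0.084 < 0.
Iterate (Newton) starting at ψ₂ = 0.56:
  ψ₂ = 0.560: g = 0.0816, g' = -0.453 → ψ₂ = 0.740
  ψ₂ = 0.740: g = 0.0078, g' = -0.376 → ψ₂ = 0.761
Converged at ψ₂ = 0.761.
  isobutane: x = 0.042, y = 0.167
  1-butene: x = 0.064, y = 0.205
  diethyl ether: x = 0.237, y = 0.224
  acetone: x = 0.657, y = 0.404

V/F (drum 2) = 0.761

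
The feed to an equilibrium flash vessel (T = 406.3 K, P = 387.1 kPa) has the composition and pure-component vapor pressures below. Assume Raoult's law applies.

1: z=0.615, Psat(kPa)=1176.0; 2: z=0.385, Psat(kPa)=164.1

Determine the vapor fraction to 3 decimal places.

Raoult's law: Kᵢ = Pᵢˢᵃᵗ/P = Pᵢˢᵃᵗ/387.1.
  K_1 = 1176.0/387.1 = 3.03797, K_2 = 164.1/387.1 = 0.42392
Material balance + equilibrium reduce to Σ zᵢ(Kᵢ−1)/(1+ψ(Kᵢ−1)) = 0.
g(0) = ΣzᵢKᵢ − 1 = 1.032 and g(1) = 1 − Σzᵢ/Kᵢ = -0.111, so a root lies in (0, 1).
Binary case is linear: z₁(K₁−1)(1+ψ(K₂−1)) + z₂(K₂−1)(1+ψ(K₁−1)) = 0
⇒ ψ = [z₁(K₁−1)+z₂(K₂−1)] / [−(K₁−1)(K₂−1)] = 1.0316/1.1740 = 0.879

ψ = 0.879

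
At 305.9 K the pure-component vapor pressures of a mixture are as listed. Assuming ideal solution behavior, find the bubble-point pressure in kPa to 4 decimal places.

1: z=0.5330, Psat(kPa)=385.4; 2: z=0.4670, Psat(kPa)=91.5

At the bubble point ψ → 0, so ΣzᵢKᵢ = 1 with Kᵢ = Pᵢˢᵃᵗ/P ⇒ P = ΣzᵢPᵢˢᵃᵗ.
P = 0.5330·385.4 + 0.4670·91.5 = 248.1487 kPa

Pbub = 248.1487 kPa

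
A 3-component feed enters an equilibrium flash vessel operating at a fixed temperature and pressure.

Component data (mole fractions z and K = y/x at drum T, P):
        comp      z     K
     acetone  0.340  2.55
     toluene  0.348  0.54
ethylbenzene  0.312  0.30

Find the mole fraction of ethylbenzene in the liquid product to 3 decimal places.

x_ethylbenzene = 0.353

Newton–Raphson from ψ = 0.5:
  ψ = 0.500: g = -0.2470, g' = -0.745 → ψ = 0.169
  ψ = 0.169: g = -0.0034, g' = -0.797 → ψ = 0.164
Converged at ψ = 0.164.
Compositions from xᵢ = zᵢ/(1+ψ(Kᵢ−1)), yᵢ = Kᵢxᵢ:
  acetone: x = 0.271, y = 0.691
  toluene: x = 0.376, y = 0.203
  ethylbenzene: x = 0.353, y = 0.106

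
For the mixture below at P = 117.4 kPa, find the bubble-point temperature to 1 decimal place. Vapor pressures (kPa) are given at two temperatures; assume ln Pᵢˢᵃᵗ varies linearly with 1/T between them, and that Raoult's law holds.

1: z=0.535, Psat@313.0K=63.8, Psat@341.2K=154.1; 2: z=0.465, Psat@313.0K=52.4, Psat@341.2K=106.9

Bubble-point temperature: ΣzᵢPᵢˢᵃᵗ(T) = P. Interpolate ln Pᵢˢᵃᵗ = aᵢ + bᵢ/T.
  T = 313.0 K: ΣzᵢPᵢˢᵃᵗ = 58.50 kPa
  T = 341.2 K: ΣzᵢPᵢˢᵃᵗ = 132.15 kPa
  T = 327.1 K: ΣzᵢPᵢˢᵃᵗ = 89.41 kPa
  T = 334.1 K: ΣzᵢPᵢˢᵃᵗ = 108.97 kPa
  T = 337.6 K: ΣzᵢPᵢˢᵃᵗ = 119.96 kPa
  T = 335.9 K: ΣzᵢPᵢˢᵃᵗ = 114.52 kPa
Interpolating between 335.9 K and 337.6 K gives T ≈ 336.8 K.

T = 336.8 K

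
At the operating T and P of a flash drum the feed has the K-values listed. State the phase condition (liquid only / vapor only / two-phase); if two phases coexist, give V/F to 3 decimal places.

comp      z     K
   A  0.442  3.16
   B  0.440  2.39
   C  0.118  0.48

vapor only

ΣzᵢKᵢ = 2.505; Σzᵢ/Kᵢ = 0.570.
Since Σzᵢ/Kᵢ < 1 the mixture is above its dew point — single vapor phase.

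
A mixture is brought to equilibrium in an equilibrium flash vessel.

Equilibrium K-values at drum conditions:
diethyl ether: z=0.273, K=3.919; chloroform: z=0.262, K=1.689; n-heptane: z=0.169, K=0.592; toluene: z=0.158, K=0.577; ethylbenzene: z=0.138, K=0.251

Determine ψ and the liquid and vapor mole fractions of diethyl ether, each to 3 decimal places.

ψ = 0.667, x_diethyl ether = 0.093, y_diethyl ether = 0.363

Let ψ = V/F and solve Σ zᵢ(Kᵢ−1)/(1+ψ(Kᵢ−1)) = 0.
g(0) = ΣzᵢKᵢ − 1 = 0.738 and g(1) = 1 − Σzᵢ/Kᵢ = -0.334, so a root lies in (0, 1).
Iterate (Newton) starting at ψ = 0.43:
  ψ = 0.430: g = 0.1748, g' = -0.783 → ψ = 0.653
  ψ = 0.653: g = 0.0099, g' = -0.737 → ψ = 0.667
Converged at ψ = 0.667.
Compositions from xᵢ = zᵢ/(1+ψ(Kᵢ−1)), yᵢ = Kᵢxᵢ:
  diethyl ether: x = 0.093, y = 0.363
  chloroform: x = 0.180, y = 0.303
  n-heptane: x = 0.232, y = 0.137
  toluene: x = 0.220, y = 0.127
  ethylbenzene: x = 0.276, y = 0.069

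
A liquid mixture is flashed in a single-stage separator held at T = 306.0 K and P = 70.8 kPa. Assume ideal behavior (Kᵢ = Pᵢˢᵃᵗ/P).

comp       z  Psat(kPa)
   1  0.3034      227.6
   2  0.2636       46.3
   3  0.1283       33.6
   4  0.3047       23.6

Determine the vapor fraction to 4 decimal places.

Raoult's law: Kᵢ = Pᵢˢᵃᵗ/P = Pᵢˢᵃᵗ/70.8.
  K_1 = 227.6/70.8 = 3.214689, K_2 = 46.3/70.8 = 0.653955, K_3 = 33.6/70.8 = 0.474576, K_4 = 23.6/70.8 = 0.333333
Rachford–Rice: g(ψ) = Σ zᵢ(Kᵢ−1)/(1+ψ(Kᵢ−1)) = 0.
g(0) = ΣzᵢKᵢ − 1 = 0.3102 and g(1) = 1 − Σzᵢ/Kᵢ = -0.6819, so a root lies in (0, 1).
Newton–Raphson from ψ = 0.5:
  ψ = 0.5000: g = -0.18758, g' = -0.7511 → ψ = 0.2503
  ψ = 0.2503: g = 0.01102, g' = -0.8959 → ψ = 0.2626
  ψ = 0.2626: g = 0.00010, g' = -0.8798 → ψ = 0.2627
Converged at ψ = 0.2627.

ψ = 0.2627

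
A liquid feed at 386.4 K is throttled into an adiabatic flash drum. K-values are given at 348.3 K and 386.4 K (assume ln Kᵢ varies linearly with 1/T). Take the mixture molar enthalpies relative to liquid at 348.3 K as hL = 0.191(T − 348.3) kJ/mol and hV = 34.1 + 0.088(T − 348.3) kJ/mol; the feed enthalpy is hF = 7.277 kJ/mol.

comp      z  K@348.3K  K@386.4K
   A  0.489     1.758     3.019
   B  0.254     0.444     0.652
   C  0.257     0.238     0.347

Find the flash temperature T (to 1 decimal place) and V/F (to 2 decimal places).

Adiabatic flash: solve Rachford–Rice at each trial T, then check hF = ψ·hV(T) + (1−ψ)·hL(T).
  T = 348.3 K: K = (1.758, 0.444, 0.238), RR gives ψ = 0.066, H_out = 2.264 kJ/mol
  T = 386.4 K: K = (3.019, 0.652, 0.347), RR gives ψ = 0.678, H_out = 27.734 kJ/mol
  T = 367.4 K: K = (2.338, 0.544, 0.290), RR gives ψ = 0.442, H_out = 17.861 kJ/mol
  T = 357.9 K: K = (2.037, 0.493, 0.264), RR gives ψ = 0.287, H_out = 11.337 kJ/mol
  T = 353.1 K: K = (1.894, 0.468, 0.251), RR gives ψ = 0.188, H_out = 7.237 kJ/mol
  T = 355.5 K: K = (1.965, 0.480, 0.257), RR gives ψ = 0.240, H_out = 9.376 kJ/mol
Linear interpolation between T = 353.1 (H_out = 7.237) and T = 355.5 (H_out = 9.376) on hF = 7.277 gives T ≈ 353.1 K, at which ψ = 0.19.

T = 353.1 K, V/F = 0.19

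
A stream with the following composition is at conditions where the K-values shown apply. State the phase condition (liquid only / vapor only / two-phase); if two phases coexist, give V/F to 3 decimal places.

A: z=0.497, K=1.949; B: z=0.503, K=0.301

ΣzᵢKᵢ = 1.120; Σzᵢ/Kᵢ = 1.926.
Both exceed 1, so a two-phase solution exists.
Rachford–Rice: g(ψ) = Σ zᵢ(Kᵢ−1)/(1+ψ(Kᵢ−1)) = 0.
Newton iteration, ψ⁰ = 0.5:
  ψ = 0.500: g = -0.2206, g' = -0.787 → ψ = 0.220
  ψ = 0.220: g = -0.0250, g' = -0.650 → ψ = 0.181
Converged at ψ = 0.181.

two-phase, V/F = 0.181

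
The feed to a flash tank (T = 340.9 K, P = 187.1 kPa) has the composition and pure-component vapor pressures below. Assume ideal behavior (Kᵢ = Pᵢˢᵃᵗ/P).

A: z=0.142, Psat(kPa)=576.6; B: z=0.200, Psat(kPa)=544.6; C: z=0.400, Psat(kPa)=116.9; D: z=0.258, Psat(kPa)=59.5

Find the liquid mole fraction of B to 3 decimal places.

x_B = 0.121

Raoult's law: Kᵢ = Pᵢˢᵃᵗ/P = Pᵢˢᵃᵗ/187.1.
  K_A = 576.6/187.1 = 3.08177, K_B = 544.6/187.1 = 2.91074, K_C = 116.9/187.1 = 0.62480, K_D = 59.5/187.1 = 0.31801
Rachford–Rice: g(β) = Σ zᵢ(Kᵢ−1)/(1+β(Kᵢ−1)) = 0.
Check two-phase: ΣzᵢKᵢ = 1.352 > 1 and Σzᵢ/Kᵢ = 1.566 > 1, so g(0) = 0.352 > 0 and g(1) = -0.566 < 0.
Newton–Raphson from β = 0.65:
  β = 0.650: g = -0.2185, g' = -0.742 → β = 0.356
  β = 0.356: g = -0.0081, g' = -0.746 → β = 0.345
Converged at β = 0.345.
Compositions from xᵢ = zᵢ/(1+β(Kᵢ−1)), yᵢ = Kᵢxᵢ:
  A: x = 0.083, y = 0.255
  B: x = 0.121, y = 0.351
  C: x = 0.459, y = 0.287
  D: x = 0.337, y = 0.107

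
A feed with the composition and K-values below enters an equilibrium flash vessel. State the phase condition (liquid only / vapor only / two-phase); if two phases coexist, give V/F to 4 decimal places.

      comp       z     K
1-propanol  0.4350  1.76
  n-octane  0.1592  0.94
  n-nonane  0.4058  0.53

ΣzᵢKᵢ = 1.1303; Σzᵢ/Kᵢ = 1.1822.
Both exceed 1, so a two-phase solution exists.
Material balance + equilibrium reduce to Σ zᵢ(Kᵢ−1)/(1+ψ(Kᵢ−1)) = 0.
Newton–Raphson from ψ = 0.5:
  ψ = 0.5000: g = -0.01960, g' = -0.2857 → ψ = 0.4314
  ψ = 0.4314: g = -0.00007, g' = -0.2841 → ψ = 0.4312
Converged at ψ = 0.4312.

two-phase, V/F = 0.4312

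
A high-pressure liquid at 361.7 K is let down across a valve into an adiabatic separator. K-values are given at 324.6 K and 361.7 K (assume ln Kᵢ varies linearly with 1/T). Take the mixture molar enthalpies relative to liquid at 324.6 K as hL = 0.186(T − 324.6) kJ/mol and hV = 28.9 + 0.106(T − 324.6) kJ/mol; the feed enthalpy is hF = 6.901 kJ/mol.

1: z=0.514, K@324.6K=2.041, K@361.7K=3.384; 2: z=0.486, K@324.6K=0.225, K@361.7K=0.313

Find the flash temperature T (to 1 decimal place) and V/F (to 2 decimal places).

Adiabatic flash: solve Rachford–Rice at each trial T, then check hF = ψ·hV(T) + (1−ψ)·hL(T).
  T = 324.6 K: K = (2.041, 0.225), RR gives ψ = 0.196, H_out = 5.675 kJ/mol
  T = 361.7 K: K = (3.384, 0.313), RR gives ψ = 0.544, H_out = 21.016 kJ/mol
  T = 343.1 K: K = (2.662, 0.268), RR gives ψ = 0.409, H_out = 14.669 kJ/mol
  T = 333.9 K: K = (2.341, 0.246), RR gives ψ = 0.319, H_out = 10.725 kJ/mol
  T = 329.2 K: K = (2.187, 0.235), RR gives ψ = 0.263, H_out = 8.348 kJ/mol
  T = 326.9 K: K = (2.113, 0.230), RR gives ψ = 0.231, H_out = 7.062 kJ/mol
Linear interpolation between T = 324.6 (H_out = 5.675) and T = 326.9 (H_out = 7.062) on hF = 6.901 gives T ≈ 326.6 K, at which ψ = 0.23.

T = 326.6 K, V/F = 0.23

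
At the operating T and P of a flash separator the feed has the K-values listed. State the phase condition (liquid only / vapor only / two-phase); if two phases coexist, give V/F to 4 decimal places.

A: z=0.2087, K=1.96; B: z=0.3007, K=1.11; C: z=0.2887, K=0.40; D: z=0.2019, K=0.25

ΣzᵢKᵢ = 0.9088; Σzᵢ/Kᵢ = 1.9067.
Since ΣzᵢKᵢ < 1 the mixture is below its bubble point — single liquid phase.

liquid only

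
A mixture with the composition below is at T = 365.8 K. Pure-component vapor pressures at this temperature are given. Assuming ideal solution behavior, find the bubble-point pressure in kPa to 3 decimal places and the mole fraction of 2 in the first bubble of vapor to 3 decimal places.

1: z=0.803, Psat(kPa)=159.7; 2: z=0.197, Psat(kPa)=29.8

At the bubble point ψ → 0, so ΣzᵢKᵢ = 1 with Kᵢ = Pᵢˢᵃᵗ/P ⇒ P = ΣzᵢPᵢˢᵃᵗ.
P = 0.803·159.7 + 0.197·29.8 = 134.110 kPa
yᵢ = zᵢPᵢˢᵃᵗ/P ⇒ y_2 = 0.197·29.8/134.110 = 0.044

Pbub = 134.110 kPa, y_2 = 0.044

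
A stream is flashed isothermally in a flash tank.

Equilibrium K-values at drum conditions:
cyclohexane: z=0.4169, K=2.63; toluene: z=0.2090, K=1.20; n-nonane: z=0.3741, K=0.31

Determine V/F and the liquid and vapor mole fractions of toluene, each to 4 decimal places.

Rachford–Rice: g(V/F) = Σ zᵢ(Kᵢ−1)/(1+V/F(Kᵢ−1)) = 0.
Check two-phase: ΣzᵢKᵢ = 1.4632 > 1 and Σzᵢ/Kᵢ = 1.5395 > 1, so g(0) = 0.4632 > 0 and g(1) = -0.5395 < 0.
Newton iteration, V/F⁰ = 0.5:
  V/F = 0.5000: g = 0.01832, g' = -0.7583 → V/F = 0.5242
  V/F = 0.5242: g = -0.00009, g' = -0.7661 → V/F = 0.5240
Converged at V/F = 0.5240.
Compositions from xᵢ = zᵢ/(1+V/F(Kᵢ−1)), yᵢ = Kᵢxᵢ:
  cyclohexane: x = 0.2248, y = 0.5913
  toluene: x = 0.1892, y = 0.2270
  n-nonane: x = 0.5860, y = 0.1817

V/F = 0.5240, x_toluene = 0.1892, y_toluene = 0.2270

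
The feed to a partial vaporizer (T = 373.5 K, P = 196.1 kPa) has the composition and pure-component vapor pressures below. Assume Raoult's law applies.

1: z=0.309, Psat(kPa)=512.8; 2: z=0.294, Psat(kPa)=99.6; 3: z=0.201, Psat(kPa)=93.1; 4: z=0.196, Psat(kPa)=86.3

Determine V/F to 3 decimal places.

V/F = 0.165

Raoult's law: Kᵢ = Pᵢˢᵃᵗ/P = Pᵢˢᵃᵗ/196.1.
  K_1 = 512.8/196.1 = 2.61499, K_2 = 99.6/196.1 = 0.50790, K_3 = 93.1/196.1 = 0.47476, K_4 = 86.3/196.1 = 0.44008
Rachford–Rice: g(V/F) = Σ zᵢ(Kᵢ−1)/(1+V/F(Kᵢ−1)) = 0.
g(0) = ΣzᵢKᵢ − 1 = 0.139 and g(1) = 1 − Σzᵢ/Kᵢ = -0.566, so a root lies in (0, 1).
Newton iteration, V/F⁰ = 0.5:
  V/F = 0.500: g = -0.2114, g' = -0.592 → V/F = 0.143
  V/F = 0.143: g = 0.0162, g' = -0.751 → V/F = 0.165
Converged at V/F = 0.165.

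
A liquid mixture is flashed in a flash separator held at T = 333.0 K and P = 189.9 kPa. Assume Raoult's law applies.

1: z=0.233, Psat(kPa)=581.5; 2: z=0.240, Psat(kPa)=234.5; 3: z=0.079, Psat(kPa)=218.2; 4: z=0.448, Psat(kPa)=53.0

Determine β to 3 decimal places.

β = 0.234

Raoult's law: Kᵢ = Pᵢˢᵃᵗ/P = Pᵢˢᵃᵗ/189.9.
  K_1 = 581.5/189.9 = 3.06214, K_2 = 234.5/189.9 = 1.23486, K_3 = 218.2/189.9 = 1.14903, K_4 = 53.0/189.9 = 0.27909
Let β = V/F and solve Σ zᵢ(Kᵢ−1)/(1+β(Kᵢ−1)) = 0.
Feasibility: ΣzᵢKᵢ = 1.226, Σzᵢ/Kᵢ = 1.944 — both > 1, two phases present.
Newton iteration, β⁰ = 0.5:
  β = 0.500: g = -0.2070, g' = -0.822 → β = 0.248
  β = 0.248: g = -0.0108, g' = -0.792 → β = 0.234
Converged at β = 0.234.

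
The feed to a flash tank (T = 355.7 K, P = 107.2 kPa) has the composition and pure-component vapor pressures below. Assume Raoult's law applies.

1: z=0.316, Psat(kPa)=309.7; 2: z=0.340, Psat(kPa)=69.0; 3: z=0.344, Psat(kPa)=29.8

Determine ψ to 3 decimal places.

ψ = 0.214

Raoult's law: Kᵢ = Pᵢˢᵃᵗ/P = Pᵢˢᵃᵗ/107.2.
  K_1 = 309.7/107.2 = 2.88899, K_2 = 69.0/107.2 = 0.64366, K_3 = 29.8/107.2 = 0.27799
Newton–Raphson from ψ = 0.5:
  ψ = 0.500: g = -0.2291, g' = -0.801 → ψ = 0.214
Converged at ψ = 0.214.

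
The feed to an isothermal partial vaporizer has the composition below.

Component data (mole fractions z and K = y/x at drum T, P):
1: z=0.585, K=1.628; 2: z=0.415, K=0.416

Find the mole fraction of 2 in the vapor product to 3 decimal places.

y_2 = 0.216

Let ψ = V/F and solve Σ zᵢ(Kᵢ−1)/(1+ψ(Kᵢ−1)) = 0.
Check two-phase: ΣzᵢKᵢ = 1.125 > 1 and Σzᵢ/Kᵢ = 1.357 > 1, so g(0) = 0.125 > 0 and g(1) = -0.357 < 0.
Binary case is linear: z₁(K₁−1)(1+ψ(K₂−1)) + z₂(K₂−1)(1+ψ(K₁−1)) = 0
⇒ ψ = [z₁(K₁−1)+z₂(K₂−1)] / [−(K₁−1)(K₂−1)] = 0.1250/0.3668 = 0.341
Compositions from xᵢ = zᵢ/(1+ψ(Kᵢ−1)), yᵢ = Kᵢxᵢ:
  1: x = 0.482, y = 0.784
  2: x = 0.518, y = 0.216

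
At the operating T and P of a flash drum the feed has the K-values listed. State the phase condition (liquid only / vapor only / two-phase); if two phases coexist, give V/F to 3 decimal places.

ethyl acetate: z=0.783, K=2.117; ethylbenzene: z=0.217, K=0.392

ΣzᵢKᵢ = 1.743; Σzᵢ/Kᵢ = 0.923.
Since Σzᵢ/Kᵢ < 1 the mixture is above its dew point — single vapor phase.

vapor only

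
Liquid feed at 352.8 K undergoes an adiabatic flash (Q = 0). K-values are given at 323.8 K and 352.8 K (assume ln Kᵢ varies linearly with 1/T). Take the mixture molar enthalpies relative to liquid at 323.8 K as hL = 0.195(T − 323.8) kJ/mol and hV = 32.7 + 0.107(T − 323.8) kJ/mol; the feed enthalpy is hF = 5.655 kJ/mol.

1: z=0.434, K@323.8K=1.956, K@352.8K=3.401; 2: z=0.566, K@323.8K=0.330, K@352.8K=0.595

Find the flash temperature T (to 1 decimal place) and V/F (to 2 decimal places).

Adiabatic flash: solve Rachford–Rice at each trial T, then check hF = ψ·hV(T) + (1−ψ)·hL(T).
  T = 323.8 K: K = (1.956, 0.330), RR gives ψ = 0.056, H_out = 1.822 kJ/mol
  T = 352.8 K: K = (3.401, 0.595), RR gives ψ = 0.836, H_out = 30.855 kJ/mol
  T = 338.3 K: K = (2.610, 0.449), RR gives ψ = 0.436, H_out = 16.520 kJ/mol
  T = 331.1 K: K = (2.269, 0.387), RR gives ψ = 0.261, H_out = 9.803 kJ/mol
  T = 327.5 K: K = (2.111, 0.358), RR gives ψ = 0.166, H_out = 6.101 kJ/mol
  T = 325.6 K: K = (2.030, 0.343), RR gives ψ = 0.111, H_out = 3.979 kJ/mol
Linear interpolation between T = 325.6 (H_out = 3.979) and T = 327.5 (H_out = 6.101) on hF = 5.655 gives T ≈ 327.1 K, at which ψ = 0.15.

T = 327.1 K, V/F = 0.15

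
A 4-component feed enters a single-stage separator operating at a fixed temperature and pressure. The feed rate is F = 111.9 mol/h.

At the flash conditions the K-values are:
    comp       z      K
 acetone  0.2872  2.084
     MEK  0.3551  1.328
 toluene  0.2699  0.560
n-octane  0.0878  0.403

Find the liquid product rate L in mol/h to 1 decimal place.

Let ψ = V/F and solve Σ zᵢ(Kᵢ−1)/(1+ψ(Kᵢ−1)) = 0.
Feasibility: ΣzᵢKᵢ = 1.2566, Σzᵢ/Kᵢ = 1.1050 — both > 1, two phases present.
Newton iteration, ψ⁰ = 0.5:
  ψ = 0.5000: g = 0.07499, g' = -0.3196 → ψ = 0.7346
  ψ = 0.7346: g = -0.00167, g' = -0.3428 → ψ = 0.7298
Converged at ψ = 0.7297.
Then V = ψ·F = 0.7297·111.9 = 81.7 mol/h and L = F − V = 30.2 mol/h.

L = 30.2 mol/h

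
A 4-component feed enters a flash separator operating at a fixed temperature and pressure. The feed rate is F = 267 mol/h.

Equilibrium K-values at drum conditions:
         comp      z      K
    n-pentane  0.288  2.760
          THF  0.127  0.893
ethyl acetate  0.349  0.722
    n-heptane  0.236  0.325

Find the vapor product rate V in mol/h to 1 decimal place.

Let β = V/F and solve Σ zᵢ(Kᵢ−1)/(1+β(Kᵢ−1)) = 0.
g(0) = ΣzᵢKᵢ − 1 = 0.237 and g(1) = 1 − Σzᵢ/Kᵢ = -0.456, so a root lies in (0, 1).
Newton–Raphson from β = 0.5:
  β = 0.500: g = -0.0979, g' = -0.535 → β = 0.317
  β = 0.317: g = 0.0021, g' = -0.575 → β = 0.321
Converged at β = 0.321.
Then V = β·F = 0.3209·267 = 85.7 mol/h and L = F − V = 181.3 mol/h.

V = 85.7 mol/h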